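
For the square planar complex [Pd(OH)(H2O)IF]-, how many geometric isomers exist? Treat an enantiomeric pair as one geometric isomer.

3

In a square planar complex each vertex has one trans partner and two cis neighbours.
Systematic placement gives 3 geometric isomers: (F/I trans, H2O/OH trans); (F/OH trans, H2O/I trans); (F/H2O trans, I/OH trans).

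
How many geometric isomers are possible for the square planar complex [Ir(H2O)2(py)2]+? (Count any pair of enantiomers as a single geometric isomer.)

2

Systematic placement gives 2 geometric isomers: H2O cis; H2O trans.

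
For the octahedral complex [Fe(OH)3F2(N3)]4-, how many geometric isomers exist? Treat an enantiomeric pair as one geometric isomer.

In an octahedral complex each vertex has one trans partner and four cis neighbours.
Working through the distinct placements yields 3 geometric isomers: OH mer, F trans; OH mer, F cis; OH fac, F cis.

3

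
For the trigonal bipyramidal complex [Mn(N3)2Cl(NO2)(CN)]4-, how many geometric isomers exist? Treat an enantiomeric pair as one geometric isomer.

In a trigonal bipyramid the two axial positions differ from the three equatorial ones.
Systematic enumeration (placing each ligand type in turn and discarding arrangements equivalent by rotation or reflection) gives 7 geometric isomers.

7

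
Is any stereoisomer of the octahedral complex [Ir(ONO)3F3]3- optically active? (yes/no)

no

The six octahedral sites form three mutually perpendicular trans pairs.
Systematic placement gives 2 geometric isomers: ONO mer; ONO fac.
Each arrangement has an internal mirror plane or centre of symmetry, so none is chiral.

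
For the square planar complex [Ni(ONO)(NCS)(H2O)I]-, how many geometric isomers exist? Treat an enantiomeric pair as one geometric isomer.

Systematic placement gives 3 geometric isomers: (H2O/NCS trans, I/ONO trans); (H2O/ONO trans, I/NCS trans); (H2O/I trans, NCS/ONO trans).

3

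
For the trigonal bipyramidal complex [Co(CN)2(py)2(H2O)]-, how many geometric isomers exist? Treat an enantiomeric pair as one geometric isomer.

A trigonal bipyramid has two axial and three equatorial sites, which are chemically inequivalent.
Exhaustive case analysis gives 5 geometric isomers.

5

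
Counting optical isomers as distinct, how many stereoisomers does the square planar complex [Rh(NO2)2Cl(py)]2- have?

A square has two trans pairs of vertices; adjacent vertices are cis.
The distinct arrangements are (2 in all): NO2 cis; NO2 trans.
Each arrangement has an internal mirror plane or centre of symmetry, so none is chiral.

2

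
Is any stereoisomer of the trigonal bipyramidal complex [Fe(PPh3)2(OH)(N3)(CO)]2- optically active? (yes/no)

yes

A trigonal bipyramid has two axial and three equatorial sites, which are chemically inequivalent.
Systematic enumeration (placing each ligand type in turn and discarding arrangements equivalent by rotation or reflection) gives 7 geometric isomers.
Of these, 3 lack any improper symmetry element and so occur as enantiomeric pairs, giving 7 + 3 = 10 stereoisomers in total.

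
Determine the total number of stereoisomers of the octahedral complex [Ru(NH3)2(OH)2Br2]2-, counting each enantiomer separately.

6

In an octahedral complex each vertex has one trans partner and four cis neighbours.
The distinct arrangements are (5 in all): NH3 trans, OH trans, Br trans; NH3 cis, OH cis, Br trans; NH3 cis, OH trans, Br cis; NH3 cis, OH cis, Br cis (chiral); NH3 trans, OH cis, Br cis.
One of these lacks any improper symmetry element and so occurs as an enantiomeric pair, giving 5 + 1 = 6 stereoisomers in total.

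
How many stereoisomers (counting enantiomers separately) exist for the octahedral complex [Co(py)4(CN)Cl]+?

In an octahedral complex each vertex has one trans partner and four cis neighbours.
Systematic placement gives 2 geometric isomers: CN and Cl mutually trans; CN and Cl mutually cis.
Each arrangement has an internal mirror plane or centre of symmetry, so none is chiral.

2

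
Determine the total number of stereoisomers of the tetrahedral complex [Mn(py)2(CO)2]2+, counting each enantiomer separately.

1

All four vertices of a tetrahedron are equivalent and mutually adjacent, so cis/trans isomerism cannot arise.
Only one geometric arrangement is possible.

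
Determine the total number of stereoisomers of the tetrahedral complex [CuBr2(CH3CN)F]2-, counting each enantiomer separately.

All four vertices of a tetrahedron are equivalent and mutually adjacent, so cis/trans isomerism cannot arise.
Only one geometric arrangement is possible.

1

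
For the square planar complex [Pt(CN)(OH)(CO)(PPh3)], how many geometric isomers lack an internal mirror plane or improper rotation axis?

0

A square has two trans pairs of vertices; adjacent vertices are cis.
Systematic placement gives 3 geometric isomers: (CN/OH trans, CO/PPh3 trans); (CN/PPh3 trans, CO/OH trans); (CN/CO trans, OH/PPh3 trans).
Each arrangement has an internal mirror plane or centre of symmetry, so none is chiral.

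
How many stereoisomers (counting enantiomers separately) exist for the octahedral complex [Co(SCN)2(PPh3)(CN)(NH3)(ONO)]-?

15

In an octahedral complex each vertex has one trans partner and four cis neighbours.
Systematic enumeration (placing each ligand type in turn and discarding arrangements equivalent by rotation or reflection) gives 9 geometric isomers.
Of these, 6 lack any improper symmetry element and so occur as enantiomeric pairs, giving 9 + 6 = 15 stereoisomers in total.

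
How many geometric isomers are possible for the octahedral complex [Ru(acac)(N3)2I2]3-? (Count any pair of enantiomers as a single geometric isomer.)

3

In an octahedral complex each vertex has one trans partner and four cis neighbours.
Each acac is bidentate and must span two cis positions.
Systematic placement gives 3 geometric isomers: N3 cis, I trans; N3 cis, I cis (chiral); N3 trans, I cis.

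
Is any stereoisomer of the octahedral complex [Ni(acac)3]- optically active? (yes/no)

An octahedron has six vertices in three trans pairs; every non-trans pair is cis.
Each acac is bidentate and must span two cis positions.
Only one geometric arrangement is possible; it has no improper symmetry element, so it exists as a pair of enantiomers (2 stereoisomers).

yes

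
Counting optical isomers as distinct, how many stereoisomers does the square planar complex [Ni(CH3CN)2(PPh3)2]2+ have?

2

A square has two trans pairs of vertices; adjacent vertices are cis.
Working through the distinct placements yields 2 geometric isomers: CH3CN cis; CH3CN trans.
Each arrangement has an internal mirror plane or centre of symmetry, so none is chiral.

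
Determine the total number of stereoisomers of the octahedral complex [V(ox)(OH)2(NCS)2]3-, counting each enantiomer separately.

4

The six octahedral sites form three mutually perpendicular trans pairs.
Each ox is bidentate and must span two cis positions.
Systematic placement gives 3 geometric isomers: OH cis, NCS trans; OH cis, NCS cis (chiral); OH trans, NCS cis.
One of these lacks any improper symmetry element and so occurs as an enantiomeric pair, giving 3 + 1 = 4 stereoisomers in total.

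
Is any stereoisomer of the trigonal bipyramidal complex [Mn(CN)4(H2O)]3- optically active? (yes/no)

A trigonal bipyramid has two axial and three equatorial sites, which are chemically inequivalent.
The distinct arrangements are (2 in all): H2O equatorial; H2O axial.
Each arrangement has an internal mirror plane or centre of symmetry, so none is chiral.

no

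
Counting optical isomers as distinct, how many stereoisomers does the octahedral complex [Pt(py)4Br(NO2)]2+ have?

In an octahedral complex each vertex has one trans partner and four cis neighbours.
Systematic placement gives 2 geometric isomers: Br and NO2 mutually trans; Br and NO2 mutually cis.
Each arrangement has an internal mirror plane or centre of symmetry, so none is chiral.

2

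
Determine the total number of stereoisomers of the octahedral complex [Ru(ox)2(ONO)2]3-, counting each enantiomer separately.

3

In an octahedral complex each vertex has one trans partner and four cis neighbours.
Each ox is bidentate and must span two cis positions.
There are 2 geometric isomers: ONO trans; ONO cis (chiral).
One of these lacks any improper symmetry element and so occurs as an enantiomeric pair, giving 2 + 1 = 3 stereoisomers in total.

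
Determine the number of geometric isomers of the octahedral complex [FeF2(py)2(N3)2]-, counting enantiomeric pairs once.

In an octahedral complex each vertex has one trans partner and four cis neighbours.
The distinct arrangements are (5 in all): F trans, py trans, N3 trans; F trans, py cis, N3 cis; F cis, py trans, N3 cis; F cis, py cis, N3 cis (chiral); F cis, py cis, N3 trans.

5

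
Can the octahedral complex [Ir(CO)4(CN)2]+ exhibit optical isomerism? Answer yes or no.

no

Working through the distinct placements yields 2 geometric isomers: CN trans; CN cis.
Each arrangement has an internal mirror plane or centre of symmetry, so none is chiral.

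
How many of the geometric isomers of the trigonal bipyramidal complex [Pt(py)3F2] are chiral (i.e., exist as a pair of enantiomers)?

A trigonal bipyramid has two axial and three equatorial sites, which are chemically inequivalent.
The distinct arrangements are (3 in all): F both axial; F one axial, one equatorial; F both equatorial.
Each arrangement has an internal mirror plane or centre of symmetry, so none is chiral.

0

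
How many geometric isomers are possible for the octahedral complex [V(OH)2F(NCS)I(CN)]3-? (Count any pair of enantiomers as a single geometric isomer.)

9

In an octahedral complex each vertex has one trans partner and four cis neighbours.
Placing the ligands in turn and identifying arrangements related by rotation or reflection leaves 9 distinct geometric isomers.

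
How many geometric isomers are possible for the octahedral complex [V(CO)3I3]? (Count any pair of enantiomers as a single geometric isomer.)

There are 2 geometric isomers: CO mer; CO fac.

2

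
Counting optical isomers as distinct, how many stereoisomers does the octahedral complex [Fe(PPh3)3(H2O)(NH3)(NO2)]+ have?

The six octahedral sites form three mutually perpendicular trans pairs.
Working through the distinct placements yields 4 geometric isomers: PPh3 mer (3 arrangements); PPh3 fac (chiral).
One of these lacks any improper symmetry element and so occurs as an enantiomeric pair, giving 4 + 1 = 5 stereoisomers in total.

5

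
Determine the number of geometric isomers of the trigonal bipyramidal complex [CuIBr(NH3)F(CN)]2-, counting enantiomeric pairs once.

10

Systematic enumeration (placing each ligand type in turn and discarding arrangements equivalent by rotation or reflection) gives 10 geometric isomers.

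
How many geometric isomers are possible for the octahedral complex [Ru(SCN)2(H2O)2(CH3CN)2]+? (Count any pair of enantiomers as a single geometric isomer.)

Working through the distinct placements yields 5 geometric isomers: SCN trans, H2O trans, CH3CN trans; SCN cis, H2O cis, CH3CN trans; SCN trans, H2O cis, CH3CN cis; SCN cis, H2O cis, CH3CN cis (chiral); SCN cis, H2O trans, CH3CN cis.

5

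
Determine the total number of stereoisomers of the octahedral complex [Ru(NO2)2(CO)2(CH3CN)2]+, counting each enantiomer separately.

6

In an octahedral complex each vertex has one trans partner and four cis neighbours.
The distinct arrangements are (5 in all): NO2 trans, CO trans, CH3CN trans; NO2 cis, CO cis, CH3CN trans; NO2 trans, CO cis, CH3CN cis; NO2 cis, CO cis, CH3CN cis (chiral); NO2 cis, CO trans, CH3CN cis.
One of these lacks any improper symmetry element and so occurs as an enantiomeric pair, giving 5 + 1 = 6 stereoisomers in total.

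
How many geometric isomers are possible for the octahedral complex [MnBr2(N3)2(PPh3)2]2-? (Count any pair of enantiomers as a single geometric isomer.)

5

The six octahedral sites form three mutually perpendicular trans pairs.
Working through the distinct placements yields 5 geometric isomers: Br trans, N3 trans, PPh3 trans; Br trans, N3 cis, PPh3 cis; Br cis, N3 cis, PPh3 trans; Br cis, N3 cis, PPh3 cis (chiral); Br cis, N3 trans, PPh3 cis.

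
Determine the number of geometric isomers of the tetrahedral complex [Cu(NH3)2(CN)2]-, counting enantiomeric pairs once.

1

In a tetrahedral complex all four positions are equivalent and every pair of ligands is adjacent — there is no cis/trans distinction.
Only one geometric arrangement is possible.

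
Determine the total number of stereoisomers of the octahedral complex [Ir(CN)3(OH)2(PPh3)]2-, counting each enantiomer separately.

3

An octahedron has six vertices in three trans pairs; every non-trans pair is cis.
The distinct arrangements are (3 in all): CN mer, OH cis; CN mer, OH trans; CN fac, OH cis.
Each arrangement has an internal mirror plane or centre of symmetry, so none is chiral.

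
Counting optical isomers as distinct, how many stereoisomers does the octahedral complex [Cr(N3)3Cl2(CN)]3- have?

An octahedron has six vertices in three trans pairs; every non-trans pair is cis.
Working through the distinct placements yields 3 geometric isomers: N3 mer, Cl cis; N3 mer, Cl trans; N3 fac, Cl cis.
Each arrangement has an internal mirror plane or centre of symmetry, so none is chiral.

3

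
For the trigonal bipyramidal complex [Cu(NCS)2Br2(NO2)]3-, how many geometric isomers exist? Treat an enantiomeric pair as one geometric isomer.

A trigonal bipyramid has two axial and three equatorial sites, which are chemically inequivalent.
Exhaustive case analysis gives 5 geometric isomers.

5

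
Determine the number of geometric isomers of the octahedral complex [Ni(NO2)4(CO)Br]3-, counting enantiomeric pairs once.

2

An octahedron has six vertices in three trans pairs; every non-trans pair is cis.
Working through the distinct placements yields 2 geometric isomers: CO and Br mutually trans; CO and Br mutually cis.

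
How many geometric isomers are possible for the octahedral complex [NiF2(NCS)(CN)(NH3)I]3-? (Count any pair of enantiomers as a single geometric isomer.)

9

The six octahedral sites form three mutually perpendicular trans pairs.
Systematic enumeration (placing each ligand type in turn and discarding arrangements equivalent by rotation or reflection) gives 9 geometric isomers.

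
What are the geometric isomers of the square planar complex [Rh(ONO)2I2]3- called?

Working through the distinct placements yields 2 geometric isomers: ONO cis; ONO trans.

cis and trans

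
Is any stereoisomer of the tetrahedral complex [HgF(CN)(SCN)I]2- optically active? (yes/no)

yes

In a tetrahedral complex all four positions are equivalent and every pair of ligands is adjacent — there is no cis/trans distinction.
Only one geometric arrangement is possible; it has no improper symmetry element, so it exists as a pair of enantiomers (2 stereoisomers).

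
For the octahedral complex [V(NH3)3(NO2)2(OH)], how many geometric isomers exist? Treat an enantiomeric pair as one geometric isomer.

3

In an octahedral complex each vertex has one trans partner and four cis neighbours.
The distinct arrangements are (3 in all): NH3 mer, NO2 cis; NH3 mer, NO2 trans; NH3 fac, NO2 cis.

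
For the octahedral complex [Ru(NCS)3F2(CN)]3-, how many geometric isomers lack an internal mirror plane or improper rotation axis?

0

Working through the distinct placements yields 3 geometric isomers: NCS mer, F cis; NCS mer, F trans; NCS fac, F cis.
Each arrangement has an internal mirror plane or centre of symmetry, so none is chiral.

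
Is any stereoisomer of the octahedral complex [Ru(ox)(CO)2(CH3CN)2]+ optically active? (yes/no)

yes

The six octahedral sites form three mutually perpendicular trans pairs.
Each ox is bidentate and must span two cis positions.
Working through the distinct placements yields 3 geometric isomers: CO cis, CH3CN trans; CO cis, CH3CN cis (chiral); CO trans, CH3CN cis.
One of these lacks any improper symmetry element and so occurs as an enantiomeric pair, giving 3 + 1 = 4 stereoisomers in total.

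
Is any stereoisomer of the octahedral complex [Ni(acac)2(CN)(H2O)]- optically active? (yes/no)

yes

The six octahedral sites form three mutually perpendicular trans pairs.
Each acac is bidentate and must span two cis positions.
The distinct arrangements are (2 in all): CN and H2O mutually trans; CN and H2O mutually cis (chiral).
One of these lacks any improper symmetry element and so occurs as an enantiomeric pair, giving 2 + 1 = 3 stereoisomers in total.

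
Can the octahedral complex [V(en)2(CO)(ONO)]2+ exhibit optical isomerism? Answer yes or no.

An octahedron has six vertices in three trans pairs; every non-trans pair is cis.
Each en is bidentate and must span two cis positions.
Working through the distinct placements yields 2 geometric isomers: CO and ONO mutually trans; CO and ONO mutually cis (chiral).
One of these lacks any improper symmetry element and so occurs as an enantiomeric pair, giving 2 + 1 = 3 stereoisomers in total.

yes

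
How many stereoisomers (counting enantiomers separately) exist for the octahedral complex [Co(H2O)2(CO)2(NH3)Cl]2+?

An octahedron has six vertices in three trans pairs; every non-trans pair is cis.
Systematic placement gives 6 geometric isomers: H2O cis, CO trans; H2O trans, CO trans; H2O cis, CO cis (3 arrangements, 2 chiral); H2O trans, CO cis.
Of these, 2 lack any improper symmetry element and so occur as enantiomeric pairs, giving 6 + 2 = 8 stereoisomers in total.

8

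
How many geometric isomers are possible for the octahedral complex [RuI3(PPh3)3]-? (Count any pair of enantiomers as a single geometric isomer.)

In an octahedral complex each vertex has one trans partner and four cis neighbours.
There are 2 geometric isomers: I mer; I fac.

2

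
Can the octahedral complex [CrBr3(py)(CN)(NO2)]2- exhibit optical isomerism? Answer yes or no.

The six octahedral sites form three mutually perpendicular trans pairs.
There are 4 geometric isomers: Br mer (3 arrangements); Br fac (chiral).
One of these lacks any improper symmetry element and so occurs as an enantiomeric pair, giving 4 + 1 = 5 stereoisomers in total.

yes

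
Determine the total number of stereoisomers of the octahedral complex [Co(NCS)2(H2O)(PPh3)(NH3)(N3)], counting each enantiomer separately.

15

An octahedron has six vertices in three trans pairs; every non-trans pair is cis.
Systematic enumeration (placing each ligand type in turn and discarding arrangements equivalent by rotation or reflection) gives 9 geometric isomers.
Of these, 6 lack any improper symmetry element and so occur as enantiomeric pairs, giving 9 + 6 = 15 stereoisomers in total.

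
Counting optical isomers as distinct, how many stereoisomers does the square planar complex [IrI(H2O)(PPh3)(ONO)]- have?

In a square planar complex each vertex has one trans partner and two cis neighbours.
Working through the distinct placements yields 3 geometric isomers: (H2O/ONO trans, I/PPh3 trans); (H2O/PPh3 trans, I/ONO trans); (H2O/I trans, ONO/PPh3 trans).
Each arrangement has an internal mirror plane or centre of symmetry, so none is chiral.

3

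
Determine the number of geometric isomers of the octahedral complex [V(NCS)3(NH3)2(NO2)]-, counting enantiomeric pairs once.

In an octahedral complex each vertex has one trans partner and four cis neighbours.
There are 3 geometric isomers: NCS mer, NH3 cis; NCS mer, NH3 trans; NCS fac, NH3 cis.

3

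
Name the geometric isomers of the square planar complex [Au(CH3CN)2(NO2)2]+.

cis and trans

Systematic placement gives 2 geometric isomers: CH3CN cis; CH3CN trans.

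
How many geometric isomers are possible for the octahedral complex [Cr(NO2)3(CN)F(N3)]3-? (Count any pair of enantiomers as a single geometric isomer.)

4

An octahedron has six vertices in three trans pairs; every non-trans pair is cis.
There are 4 geometric isomers: NO2 mer (3 arrangements); NO2 fac (chiral).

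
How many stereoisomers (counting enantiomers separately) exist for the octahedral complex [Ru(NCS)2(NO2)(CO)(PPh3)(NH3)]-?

An octahedron has six vertices in three trans pairs; every non-trans pair is cis.
Systematic enumeration (placing each ligand type in turn and discarding arrangements equivalent by rotation or reflection) gives 9 geometric isomers.
Of these, 6 lack any improper symmetry element and so occur as enantiomeric pairs, giving 9 + 6 = 15 stereoisomers in total.

15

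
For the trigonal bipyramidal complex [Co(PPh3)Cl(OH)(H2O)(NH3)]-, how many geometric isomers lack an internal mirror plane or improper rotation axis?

10

Systematic enumeration (placing each ligand type in turn and discarding arrangements equivalent by rotation or reflection) gives 10 geometric isomers.
Of these, 10 lack any improper symmetry element and so occur as enantiomeric pairs, giving 10 + 10 = 20 stereoisomers in total.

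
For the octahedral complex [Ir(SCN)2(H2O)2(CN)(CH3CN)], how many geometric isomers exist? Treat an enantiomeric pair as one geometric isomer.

In an octahedral complex each vertex has one trans partner and four cis neighbours.
Working through the distinct placements yields 6 geometric isomers: SCN trans, H2O trans; SCN cis, H2O cis (3 arrangements, 2 chiral); SCN trans, H2O cis; SCN cis, H2O trans.

6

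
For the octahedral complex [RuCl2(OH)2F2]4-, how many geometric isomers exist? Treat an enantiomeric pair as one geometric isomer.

Working through the distinct placements yields 5 geometric isomers: Cl trans, OH trans, F trans; Cl trans, OH cis, F cis; Cl cis, OH trans, F cis; Cl cis, OH cis, F cis (chiral); Cl cis, OH cis, F trans.

5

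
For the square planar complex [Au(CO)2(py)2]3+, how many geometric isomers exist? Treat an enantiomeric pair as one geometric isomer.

2

Working through the distinct placements yields 2 geometric isomers: CO cis; CO trans.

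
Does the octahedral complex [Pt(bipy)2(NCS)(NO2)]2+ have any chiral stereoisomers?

yes

An octahedron has six vertices in three trans pairs; every non-trans pair is cis.
Each bipy is bidentate and must span two cis positions.
Working through the distinct placements yields 2 geometric isomers: NCS and NO2 mutually trans; NCS and NO2 mutually cis (chiral).
One of these lacks any improper symmetry element and so occurs as an enantiomeric pair, giving 2 + 1 = 3 stereoisomers in total.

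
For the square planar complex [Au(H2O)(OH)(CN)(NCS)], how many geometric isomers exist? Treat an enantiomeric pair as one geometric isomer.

A square has two trans pairs of vertices; adjacent vertices are cis.
The distinct arrangements are (3 in all): (CN/NCS trans, H2O/OH trans); (CN/OH trans, H2O/NCS trans); (CN/H2O trans, NCS/OH trans).

3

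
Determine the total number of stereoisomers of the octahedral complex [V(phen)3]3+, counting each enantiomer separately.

An octahedron has six vertices in three trans pairs; every non-trans pair is cis.
Each phen is bidentate and must span two cis positions.
Only one geometric arrangement is possible; it has no improper symmetry element, so it exists as a pair of enantiomers (2 stereoisomers).

2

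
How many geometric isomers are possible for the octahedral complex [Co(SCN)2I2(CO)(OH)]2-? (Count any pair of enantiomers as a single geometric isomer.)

An octahedron has six vertices in three trans pairs; every non-trans pair is cis.
There are 6 geometric isomers: SCN trans, I cis; SCN cis, I cis (3 arrangements, 2 chiral); SCN trans, I trans; SCN cis, I trans.

6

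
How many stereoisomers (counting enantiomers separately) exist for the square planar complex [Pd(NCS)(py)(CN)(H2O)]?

A square has two trans pairs of vertices; adjacent vertices are cis.
Working through the distinct placements yields 3 geometric isomers: (CN/NCS trans, H2O/py trans); (CN/py trans, H2O/NCS trans); (CN/H2O trans, NCS/py trans).
Each arrangement has an internal mirror plane or centre of symmetry, so none is chiral.

3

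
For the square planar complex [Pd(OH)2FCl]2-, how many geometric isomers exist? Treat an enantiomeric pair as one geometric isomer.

In a square planar complex each vertex has one trans partner and two cis neighbours.
Systematic placement gives 2 geometric isomers: OH cis; OH trans.

2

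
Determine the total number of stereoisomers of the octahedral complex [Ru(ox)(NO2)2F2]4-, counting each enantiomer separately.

4

In an octahedral complex each vertex has one trans partner and four cis neighbours.
Each ox is bidentate and must span two cis positions.
The distinct arrangements are (3 in all): NO2 cis, F trans; NO2 cis, F cis (chiral); NO2 trans, F cis.
One of these lacks any improper symmetry element and so occurs as an enantiomeric pair, giving 3 + 1 = 4 stereoisomers in total.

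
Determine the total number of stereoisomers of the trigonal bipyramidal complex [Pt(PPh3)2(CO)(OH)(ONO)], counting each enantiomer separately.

10

In a trigonal bipyramid the two axial positions differ from the three equatorial ones.
Placing the ligands in turn and identifying arrangements related by rotation or reflection leaves 7 distinct geometric isomers.
Of these, 3 lack any improper symmetry element and so occur as enantiomeric pairs, giving 7 + 3 = 10 stereoisomers in total.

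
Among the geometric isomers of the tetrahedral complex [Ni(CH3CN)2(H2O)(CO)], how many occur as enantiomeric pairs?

In a tetrahedral complex all four positions are equivalent and every pair of ligands is adjacent — there is no cis/trans distinction.
Only one geometric arrangement is possible.

0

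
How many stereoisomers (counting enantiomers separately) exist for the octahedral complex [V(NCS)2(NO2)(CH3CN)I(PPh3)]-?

In an octahedral complex each vertex has one trans partner and four cis neighbours.
Systematic enumeration (placing each ligand type in turn and discarding arrangements equivalent by rotation or reflection) gives 9 geometric isomers.
Of these, 6 lack any improper symmetry element and so occur as enantiomeric pairs, giving 9 + 6 = 15 stereoisomers in total.

15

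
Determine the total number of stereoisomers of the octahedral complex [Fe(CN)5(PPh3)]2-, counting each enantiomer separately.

In an octahedral complex each vertex has one trans partner and four cis neighbours.
Only one geometric arrangement is possible.

1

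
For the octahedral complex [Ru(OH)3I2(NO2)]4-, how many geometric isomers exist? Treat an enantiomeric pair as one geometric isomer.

3

The six octahedral sites form three mutually perpendicular trans pairs.
Systematic placement gives 3 geometric isomers: OH mer, I trans; OH mer, I cis; OH fac, I cis.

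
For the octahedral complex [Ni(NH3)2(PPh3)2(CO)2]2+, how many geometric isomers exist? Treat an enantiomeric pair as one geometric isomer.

Working through the distinct placements yields 5 geometric isomers: NH3 trans, PPh3 trans, CO trans; NH3 cis, PPh3 cis, CO trans; NH3 cis, PPh3 trans, CO cis; NH3 cis, PPh3 cis, CO cis (chiral); NH3 trans, PPh3 cis, CO cis.

5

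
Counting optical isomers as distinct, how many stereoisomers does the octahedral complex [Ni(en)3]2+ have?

The six octahedral sites form three mutually perpendicular trans pairs.
Each en is bidentate and must span two cis positions.
Only one geometric arrangement is possible; it has no improper symmetry element, so it exists as a pair of enantiomers (2 stereoisomers).

2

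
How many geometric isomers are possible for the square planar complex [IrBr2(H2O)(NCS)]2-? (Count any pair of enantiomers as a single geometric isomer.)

2

In a square planar complex each vertex has one trans partner and two cis neighbours.
Working through the distinct placements yields 2 geometric isomers: Br cis; Br trans.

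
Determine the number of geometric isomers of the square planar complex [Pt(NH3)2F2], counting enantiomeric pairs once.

A square has two trans pairs of vertices; adjacent vertices are cis.
There are 2 geometric isomers: NH3 cis; NH3 trans.

2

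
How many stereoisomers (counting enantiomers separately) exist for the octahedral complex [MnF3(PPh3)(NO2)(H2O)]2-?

The distinct arrangements are (4 in all): F mer (3 arrangements); F fac (chiral).
One of these lacks any improper symmetry element and so occurs as an enantiomeric pair, giving 4 + 1 = 5 stereoisomers in total.

5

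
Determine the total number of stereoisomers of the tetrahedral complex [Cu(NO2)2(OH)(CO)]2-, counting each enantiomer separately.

1

All four vertices of a tetrahedron are equivalent and mutually adjacent, so cis/trans isomerism cannot arise.
Only one geometric arrangement is possible.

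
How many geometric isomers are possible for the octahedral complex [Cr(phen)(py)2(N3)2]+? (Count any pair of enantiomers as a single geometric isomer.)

The six octahedral sites form three mutually perpendicular trans pairs.
Each phen is bidentate and must span two cis positions.
Working through the distinct placements yields 3 geometric isomers: py cis, N3 trans; py trans, N3 cis; py cis, N3 cis (chiral).

3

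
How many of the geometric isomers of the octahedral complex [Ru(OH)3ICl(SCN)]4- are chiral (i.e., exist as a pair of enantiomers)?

1

Working through the distinct placements yields 4 geometric isomers: OH mer (3 arrangements); OH fac (chiral).
One of these lacks any improper symmetry element and so occurs as an enantiomeric pair, giving 4 + 1 = 5 stereoisomers in total.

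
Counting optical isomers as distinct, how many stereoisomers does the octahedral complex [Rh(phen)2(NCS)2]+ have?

An octahedron has six vertices in three trans pairs; every non-trans pair is cis.
Each phen is bidentate and must span two cis positions.
There are 2 geometric isomers: NCS trans; NCS cis (chiral).
One of these lacks any improper symmetry element and so occurs as an enantiomeric pair, giving 2 + 1 = 3 stereoisomers in total.

3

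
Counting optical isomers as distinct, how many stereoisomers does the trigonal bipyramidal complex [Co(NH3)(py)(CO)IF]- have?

In a trigonal bipyramid the two axial positions differ from the three equatorial ones.
Placing the ligands in turn and identifying arrangements related by rotation or reflection leaves 10 distinct geometric isomers.
Of these, 10 lack any improper symmetry element and so occur as enantiomeric pairs, giving 10 + 10 = 20 stereoisomers in total.

20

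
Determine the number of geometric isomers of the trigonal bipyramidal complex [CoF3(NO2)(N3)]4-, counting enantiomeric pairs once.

4

A trigonal bipyramid has two axial and three equatorial sites, which are chemically inequivalent.
Working through the distinct placements yields 4 geometric isomers: NO2 equatorial, N3 equatorial; NO2 equatorial, N3 axial; NO2 axial, N3 equatorial; NO2 axial, N3 axial.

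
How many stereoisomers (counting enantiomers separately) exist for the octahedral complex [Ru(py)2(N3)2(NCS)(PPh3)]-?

8

An octahedron has six vertices in three trans pairs; every non-trans pair is cis.
Systematic placement gives 6 geometric isomers: py trans, N3 trans; py cis, N3 trans; py trans, N3 cis; py cis, N3 cis (3 arrangements, 2 chiral).
Of these, 2 lack any improper symmetry element and so occur as enantiomeric pairs, giving 6 + 2 = 8 stereoisomers in total.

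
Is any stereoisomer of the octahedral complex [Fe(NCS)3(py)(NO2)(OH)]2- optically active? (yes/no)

Working through the distinct placements yields 4 geometric isomers: NCS mer (3 arrangements); NCS fac (chiral).
One of these lacks any improper symmetry element and so occurs as an enantiomeric pair, giving 4 + 1 = 5 stereoisomers in total.

yes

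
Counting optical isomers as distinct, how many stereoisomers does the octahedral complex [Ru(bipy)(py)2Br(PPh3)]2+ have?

In an octahedral complex each vertex has one trans partner and four cis neighbours.
Each bipy is bidentate and must span two cis positions.
Working through the distinct placements yields 4 geometric isomers: py cis (3 arrangements, 2 chiral); py trans.
Of these, 2 lack any improper symmetry element and so occur as enantiomeric pairs, giving 4 + 2 = 6 stereoisomers in total.

6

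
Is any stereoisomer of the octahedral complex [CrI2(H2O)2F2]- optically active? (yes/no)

yes

In an octahedral complex each vertex has one trans partner and four cis neighbours.
The distinct arrangements are (5 in all): I trans, H2O trans, F trans; I cis, H2O cis, F trans; I trans, H2O cis, F cis; I cis, H2O cis, F cis (chiral); I cis, H2O trans, F cis.
One of these lacks any improper symmetry element and so occurs as an enantiomeric pair, giving 5 + 1 = 6 stereoisomers in total.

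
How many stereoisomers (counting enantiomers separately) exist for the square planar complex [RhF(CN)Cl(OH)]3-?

3

There are 3 geometric isomers: (CN/F trans, Cl/OH trans); (CN/OH trans, Cl/F trans); (CN/Cl trans, F/OH trans).
Each arrangement has an internal mirror plane or centre of symmetry, so none is chiral.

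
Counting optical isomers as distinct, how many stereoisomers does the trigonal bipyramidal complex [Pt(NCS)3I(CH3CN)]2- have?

A trigonal bipyramid has two axial and three equatorial sites, which are chemically inequivalent.
Systematic placement gives 4 geometric isomers: I axial, CH3CN axial; I equatorial, CH3CN axial; I axial, CH3CN equatorial; I equatorial, CH3CN equatorial.
Each arrangement has an internal mirror plane or centre of symmetry, so none is chiral.

4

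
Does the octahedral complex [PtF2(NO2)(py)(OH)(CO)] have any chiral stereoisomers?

An octahedron has six vertices in three trans pairs; every non-trans pair is cis.
Exhaustive case analysis gives 9 geometric isomers.
Of these, 6 lack any improper symmetry element and so occur as enantiomeric pairs, giving 9 + 6 = 15 stereoisomers in total.

yes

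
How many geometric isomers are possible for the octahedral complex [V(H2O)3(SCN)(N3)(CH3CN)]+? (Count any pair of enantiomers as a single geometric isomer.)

4

In an octahedral complex each vertex has one trans partner and four cis neighbours.
The distinct arrangements are (4 in all): H2O mer (3 arrangements); H2O fac (chiral).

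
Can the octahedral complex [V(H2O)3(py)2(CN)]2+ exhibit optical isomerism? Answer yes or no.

no

The six octahedral sites form three mutually perpendicular trans pairs.
Working through the distinct placements yields 3 geometric isomers: H2O mer, py trans; H2O fac, py cis; H2O mer, py cis.
Each arrangement has an internal mirror plane or centre of symmetry, so none is chiral.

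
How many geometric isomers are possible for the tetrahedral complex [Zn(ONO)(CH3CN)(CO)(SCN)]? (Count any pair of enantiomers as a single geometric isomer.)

All four vertices of a tetrahedron are equivalent and mutually adjacent, so cis/trans isomerism cannot arise.
Only one geometric arrangement is possible; it has no improper symmetry element, so it exists as a pair of enantiomers (2 stereoisomers).

1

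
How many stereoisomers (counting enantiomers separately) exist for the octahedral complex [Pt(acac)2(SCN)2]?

In an octahedral complex each vertex has one trans partner and four cis neighbours.
Each acac is bidentate and must span two cis positions.
Working through the distinct placements yields 2 geometric isomers: SCN trans; SCN cis (chiral).
One of these lacks any improper symmetry element and so occurs as an enantiomeric pair, giving 2 + 1 = 3 stereoisomers in total.

3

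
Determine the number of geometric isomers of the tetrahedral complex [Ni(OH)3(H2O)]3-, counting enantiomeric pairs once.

1

All four vertices of a tetrahedron are equivalent and mutually adjacent, so cis/trans isomerism cannot arise.
Only one geometric arrangement is possible.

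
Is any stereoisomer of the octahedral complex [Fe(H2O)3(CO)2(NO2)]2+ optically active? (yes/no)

In an octahedral complex each vertex has one trans partner and four cis neighbours.
There are 3 geometric isomers: H2O mer, CO trans; H2O fac, CO cis; H2O mer, CO cis.
Each arrangement has an internal mirror plane or centre of symmetry, so none is chiral.

no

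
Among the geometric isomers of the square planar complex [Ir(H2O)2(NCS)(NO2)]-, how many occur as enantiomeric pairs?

Working through the distinct placements yields 2 geometric isomers: H2O cis; H2O trans.
Each arrangement has an internal mirror plane or centre of symmetry, so none is chiral.

0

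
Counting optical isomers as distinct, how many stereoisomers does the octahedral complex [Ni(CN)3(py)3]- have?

The six octahedral sites form three mutually perpendicular trans pairs.
Working through the distinct placements yields 2 geometric isomers: CN mer; CN fac.
Each arrangement has an internal mirror plane or centre of symmetry, so none is chiral.

2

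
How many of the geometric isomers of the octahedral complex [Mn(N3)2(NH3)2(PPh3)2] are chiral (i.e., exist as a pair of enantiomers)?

In an octahedral complex each vertex has one trans partner and four cis neighbours.
Systematic placement gives 5 geometric isomers: N3 trans, NH3 trans, PPh3 trans; N3 trans, NH3 cis, PPh3 cis; N3 cis, NH3 cis, PPh3 trans; N3 cis, NH3 cis, PPh3 cis (chiral); N3 cis, NH3 trans, PPh3 cis.
One of these lacks any improper symmetry element and so occurs as an enantiomeric pair, giving 5 + 1 = 6 stereoisomers in total.

1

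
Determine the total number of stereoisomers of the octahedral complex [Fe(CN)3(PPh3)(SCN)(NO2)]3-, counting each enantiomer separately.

In an octahedral complex each vertex has one trans partner and four cis neighbours.
Systematic placement gives 4 geometric isomers: CN mer (3 arrangements); CN fac (chiral).
One of these lacks any improper symmetry element and so occurs as an enantiomeric pair, giving 4 + 1 = 5 stereoisomers in total.

5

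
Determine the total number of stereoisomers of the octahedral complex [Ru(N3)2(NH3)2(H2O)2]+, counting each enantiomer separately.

6

In an octahedral complex each vertex has one trans partner and four cis neighbours.
The distinct arrangements are (5 in all): N3 trans, NH3 trans, H2O trans; N3 cis, NH3 cis, H2O trans; N3 cis, NH3 trans, H2O cis; N3 cis, NH3 cis, H2O cis (chiral); N3 trans, NH3 cis, H2O cis.
One of these lacks any improper symmetry element and so occurs as an enantiomeric pair, giving 5 + 1 = 6 stereoisomers in total.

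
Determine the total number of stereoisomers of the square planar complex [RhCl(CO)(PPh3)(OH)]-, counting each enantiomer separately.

3

A square has two trans pairs of vertices; adjacent vertices are cis.
There are 3 geometric isomers: (CO/OH trans, Cl/PPh3 trans); (CO/PPh3 trans, Cl/OH trans); (CO/Cl trans, OH/PPh3 trans).
Each arrangement has an internal mirror plane or centre of symmetry, so none is chiral.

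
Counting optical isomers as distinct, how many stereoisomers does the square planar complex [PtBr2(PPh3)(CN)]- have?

2

A square has two trans pairs of vertices; adjacent vertices are cis.
Working through the distinct placements yields 2 geometric isomers: Br cis; Br trans.
Each arrangement has an internal mirror plane or centre of symmetry, so none is chiral.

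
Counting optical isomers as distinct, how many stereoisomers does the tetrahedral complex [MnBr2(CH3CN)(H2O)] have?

1

In a tetrahedral complex all four positions are equivalent and every pair of ligands is adjacent — there is no cis/trans distinction.
Only one geometric arrangement is possible.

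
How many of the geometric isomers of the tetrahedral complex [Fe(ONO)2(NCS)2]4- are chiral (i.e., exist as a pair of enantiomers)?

0

In a tetrahedral complex all four positions are equivalent and every pair of ligands is adjacent — there is no cis/trans distinction.
Only one geometric arrangement is possible.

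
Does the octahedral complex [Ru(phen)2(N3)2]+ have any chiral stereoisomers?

yes

In an octahedral complex each vertex has one trans partner and four cis neighbours.
Each phen is bidentate and must span two cis positions.
Systematic placement gives 2 geometric isomers: N3 trans; N3 cis (chiral).
One of these lacks any improper symmetry element and so occurs as an enantiomeric pair, giving 2 + 1 = 3 stereoisomers in total.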